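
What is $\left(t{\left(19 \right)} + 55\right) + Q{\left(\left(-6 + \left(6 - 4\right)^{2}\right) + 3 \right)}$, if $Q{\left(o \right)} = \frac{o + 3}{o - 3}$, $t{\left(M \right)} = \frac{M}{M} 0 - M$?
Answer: $34$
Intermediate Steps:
$t{\left(M \right)} = - M$ ($t{\left(M \right)} = 1 \cdot 0 - M = 0 - M = - M$)
$Q{\left(o \right)} = \frac{3 + o}{-3 + o}$
$\left(t{\left(19 \right)} + 55\right) + Q{\left(\left(-6 + \left(6 - 4\right)^{2}\right) + 3 \right)} = \left(\left(-1\right) 19 + 55\right) + \frac{3 + \left(\left(-6 + \left(6 - 4\right)^{2}\right) + 3\right)}{-3 + \left(\left(-6 + \left(6 - 4\right)^{2}\right) + 3\right)} = \left(-19 + 55\right) + \frac{3 + \left(\left(-6 + 2^{2}\right) + 3\right)}{-3 + \left(\left(-6 + 2^{2}\right) + 3\right)} = 36 + \frac{3 + \left(\left(-6 + 4\right) + 3\right)}{-3 + \left(\left(-6 + 4\right) + 3\right)} = 36 + \frac{3 + \left(-2 + 3\right)}{-3 + \left(-2 + 3\right)} = 36 + \frac{3 + 1}{-3 + 1} = 36 + \frac{1}{-2} \cdot 4 = 36 - 2 = 34$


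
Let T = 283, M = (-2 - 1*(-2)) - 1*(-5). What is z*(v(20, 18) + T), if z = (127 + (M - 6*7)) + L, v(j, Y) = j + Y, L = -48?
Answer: 13482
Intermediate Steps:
M = 5 (M = (-2 + 2) + 5 = 0 + 5 = 5)
v(j, Y) = Y + j
z = 42 (z = (127 + (5 - 6*7)) - 48 = (127 + (5 - 42)) - 48 = (127 - 37) - 48 = 90 - 48 = 42)
z*(v(20, 18) + T) = 42*((18 + 20) + 283) = 42*(38 + 283) = 42*321 = 13482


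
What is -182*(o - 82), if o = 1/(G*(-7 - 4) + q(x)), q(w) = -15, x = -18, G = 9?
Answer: 850759/57 ≈ 14926.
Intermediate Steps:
o = -1/114 (o = 1/(9*(-7 - 4) - 15) = 1/(9*(-11) - 15) = 1/(-99 - 15) = 1/(-114) = -1/114 ≈ -0.0087719)
-182*(o - 82) = -182*(-1/114 - 82) = -182*(-9349/114) = 850759/57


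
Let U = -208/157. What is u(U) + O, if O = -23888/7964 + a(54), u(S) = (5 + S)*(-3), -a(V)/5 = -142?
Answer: 217552745/312587 ≈ 695.97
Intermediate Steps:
a(V) = 710 (a(V) = -5*(-142) = 710)
U = -208/157 (U = -208*1/157 = -208/157 ≈ -1.3248)
u(S) = -15 - 3*S
O = 1407638/1991 (O = -23888/7964 + 710 = -23888*1/7964 + 710 = -5972/1991 + 710 = 1407638/1991 ≈ 707.00)
u(U) + O = (-15 - 3*(-208/157)) + 1407638/1991 = (-15 + 624/157) + 1407638/1991 = -1731/157 + 1407638/1991 = 217552745/312587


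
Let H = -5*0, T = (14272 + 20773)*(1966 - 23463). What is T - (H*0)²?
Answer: -753362365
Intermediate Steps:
T = -753362365 (T = 35045*(-21497) = -753362365)
H = 0
T - (H*0)² = -753362365 - (0*0)² = -753362365 - 1*0² = -753362365 - 1*0 = -753362365 + 0 = -753362365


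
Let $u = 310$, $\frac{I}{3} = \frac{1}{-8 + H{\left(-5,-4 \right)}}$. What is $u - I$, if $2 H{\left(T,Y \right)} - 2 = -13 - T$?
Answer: $\frac{3413}{11} \approx 310.27$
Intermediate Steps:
$H{\left(T,Y \right)} = - \frac{11}{2} - \frac{T}{2}$ ($H{\left(T,Y \right)} = 1 + \frac{-13 - T}{2} = 1 - \left(\frac{13}{2} + \frac{T}{2}\right) = - \frac{11}{2} - \frac{T}{2}$)
$I = - \frac{3}{11}$ ($I = \frac{3}{-8 - 3} = \frac{3}{-11} = 3 \left(- \frac{1}{11}\right) = - \frac{3}{11} \approx -0.27273$)
$u - I = 310 - - \frac{3}{11} = 310 + \frac{3}{11} = \frac{3413}{11}$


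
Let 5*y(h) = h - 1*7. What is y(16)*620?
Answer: 1116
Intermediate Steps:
y(h) = -7/5 + h/5 (y(h) = (h - 1*7)/5 = (h - 7)/5 = (-7 + h)/5 = -7/5 + h/5)
y(16)*620 = (-7/5 + (1/5)*16)*620 = (-7/5 + 16/5)*620 = (9/5)*620 = 1116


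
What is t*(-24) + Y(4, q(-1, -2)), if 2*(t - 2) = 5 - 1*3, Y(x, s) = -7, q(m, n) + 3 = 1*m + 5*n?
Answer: -79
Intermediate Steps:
q(m, n) = -3 + m + 5*n (q(m, n) = -3 + (1*m + 5*n) = -3 + (m + 5*n) = -3 + m + 5*n)
t = 3 (t = 2 + (5 - 1*3)/2 = 2 + (5 - 3)/2 = 2 + (1/2)*2 = 2 + 1 = 3)
t*(-24) + Y(4, q(-1, -2)) = 3*(-24) - 7 = -72 - 7 = -79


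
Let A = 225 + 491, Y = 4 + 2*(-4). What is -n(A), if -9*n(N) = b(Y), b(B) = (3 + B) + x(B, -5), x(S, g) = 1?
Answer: 0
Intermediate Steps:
Y = -4 (Y = 4 - 8 = -4)
A = 716
b(B) = 4 + B (b(B) = (3 + B) + 1 = 4 + B)
n(N) = 0 (n(N) = -(4 - 4)/9 = -⅑*0 = 0)
-n(A) = -1*0 = 0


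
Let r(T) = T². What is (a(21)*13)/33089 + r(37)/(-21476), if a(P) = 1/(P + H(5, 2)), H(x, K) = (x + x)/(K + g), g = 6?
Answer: -575782871/9035017628 ≈ -0.063728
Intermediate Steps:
H(x, K) = 2*x/(6 + K) (H(x, K) = (x + x)/(K + 6) = (2*x)/(6 + K) = 2*x/(6 + K))
a(P) = 1/(5/4 + P) (a(P) = 1/(P + 2*5/(6 + 2)) = 1/(P + 2*5/8) = 1/(P + 2*5*(⅛)) = 1/(P + 5/4) = 1/(5/4 + P))
(a(21)*13)/33089 + r(37)/(-21476) = ((4/(5 + 4*21))*13)/33089 + 37²/(-21476) = ((4/(5 + 84))*13)*(1/33089) + 1369*(-1/21476) = ((4/89)*13)*(1/33089) - 1369/21476 = (52/89)*(1/33089) - 1369/21476 = 52/2944921 - 1369/21476 = -575782871/9035017628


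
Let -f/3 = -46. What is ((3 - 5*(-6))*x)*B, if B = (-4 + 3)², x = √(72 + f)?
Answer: 33*√210 ≈ 478.22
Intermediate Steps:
f = 138 (f = -3*(-46) = 138)
x = √210 (x = √(72 + 138) = √210 ≈ 14.491)
B = 1 (B = (-1)² = 1)
((3 - 5*(-6))*x)*B = ((3 - 5*(-6))*√210)*1 = ((3 + 30)*√210)*1 = (33*√210)*1 = 33*√210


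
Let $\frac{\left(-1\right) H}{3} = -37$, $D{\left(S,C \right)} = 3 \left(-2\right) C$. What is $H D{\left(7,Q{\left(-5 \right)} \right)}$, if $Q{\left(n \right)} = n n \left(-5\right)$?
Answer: $83250$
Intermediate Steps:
$Q{\left(n \right)} = - 5 n^{2}$ ($Q{\left(n \right)} = n^{2} \left(-5\right) = - 5 n^{2}$)
$D{\left(S,C \right)} = - 6 C$
$H = 111$ ($H = \left(-3\right) \left(-37\right) = 111$)
$H D{\left(7,Q{\left(-5 \right)} \right)} = 111 \left(- 6 \left(- 5 \left(-5\right)^{2}\right)\right) = 111 \left(- 6 \left(\left(-5\right) 25\right)\right) = 111 \left(\left(-6\right) \left(-125\right)\right) = 111 \cdot 750 = 83250$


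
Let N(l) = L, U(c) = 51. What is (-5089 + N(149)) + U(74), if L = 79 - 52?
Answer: -5011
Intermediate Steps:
L = 27
N(l) = 27
(-5089 + N(149)) + U(74) = (-5089 + 27) + 51 = -5062 + 51 = -5011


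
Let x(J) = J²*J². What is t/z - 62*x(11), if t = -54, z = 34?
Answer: -15431641/17 ≈ -9.0774e+5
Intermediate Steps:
x(J) = J⁴
t/z - 62*x(11) = -54/34 - 62*11⁴ = -54*1/34 - 62*14641 = -27/17 - 907742 = -15431641/17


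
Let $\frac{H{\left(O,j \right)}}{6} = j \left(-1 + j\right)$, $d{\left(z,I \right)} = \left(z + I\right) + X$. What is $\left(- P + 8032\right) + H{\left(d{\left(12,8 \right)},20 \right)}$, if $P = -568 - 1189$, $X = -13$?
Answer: $12069$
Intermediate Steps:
$d{\left(z,I \right)} = -13 + I + z$ ($d{\left(z,I \right)} = \left(z + I\right) - 13 = \left(I + z\right) - 13 = -13 + I + z$)
$P = -1757$ ($P = -568 - 1189 = -1757$)
$H{\left(O,j \right)} = 6 j \left(-1 + j\right)$
$\left(- P + 8032\right) + H{\left(d{\left(12,8 \right)},20 \right)} = \left(\left(-1\right) \left(-1757\right) + 8032\right) + 6 \cdot 20 \left(-1 + 20\right) = \left(1757 + 8032\right) + 6 \cdot 20 \cdot 19 = 9789 + 2280 = 12069$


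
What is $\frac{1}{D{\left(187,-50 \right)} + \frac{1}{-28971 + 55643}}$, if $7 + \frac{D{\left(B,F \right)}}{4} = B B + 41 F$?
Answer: $\frac{26672}{3511315457} \approx 7.596 \cdot 10^{-6}$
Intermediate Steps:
$D{\left(B,F \right)} = -28 + 4 B^{2} + 164 F$ ($D{\left(B,F \right)} = -28 + 4 \left(B B + 41 F\right) = -28 + 4 \left(B^{2} + 41 F\right) = -28 + \left(4 B^{2} + 164 F\right) = -28 + 4 B^{2} + 164 F$)
$\frac{1}{D{\left(187,-50 \right)} + \frac{1}{-28971 + 55643}} = \frac{1}{\left(-28 + 4 \cdot 187^{2} + 164 \left(-50\right)\right) + \frac{1}{-28971 + 55643}} = \frac{1}{\left(-28 + 4 \cdot 34969 - 8200\right) + \frac{1}{26672}} = \frac{1}{\left(-28 + 139876 - 8200\right) + \frac{1}{26672}} = \frac{1}{131648 + \frac{1}{26672}} = \frac{1}{\frac{3511315457}{26672}} = \frac{26672}{3511315457}$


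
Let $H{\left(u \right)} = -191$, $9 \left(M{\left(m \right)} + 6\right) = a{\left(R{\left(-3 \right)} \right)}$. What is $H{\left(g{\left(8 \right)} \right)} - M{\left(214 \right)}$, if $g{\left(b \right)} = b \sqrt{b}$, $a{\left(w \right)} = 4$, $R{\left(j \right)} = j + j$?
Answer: $- \frac{1669}{9} \approx -185.44$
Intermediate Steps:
$R{\left(j \right)} = 2 j$
$M{\left(m \right)} = - \frac{50}{9}$ ($M{\left(m \right)} = -6 + \frac{1}{9} \cdot 4 = -6 + \frac{4}{9} = - \frac{50}{9}$)
$g{\left(b \right)} = b^{\frac{3}{2}}$
$H{\left(g{\left(8 \right)} \right)} - M{\left(214 \right)} = -191 - - \frac{50}{9} = -191 + \frac{50}{9} = - \frac{1669}{9}$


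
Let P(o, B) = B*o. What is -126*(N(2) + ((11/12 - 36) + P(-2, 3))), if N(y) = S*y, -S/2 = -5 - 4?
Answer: 1281/2 ≈ 640.50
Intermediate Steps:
S = 18 (S = -2*(-5 - 4) = -2*(-9) = 18)
N(y) = 18*y
-126*(N(2) + ((11/12 - 36) + P(-2, 3))) = -126*(18*2 + ((11/12 - 36) + 3*(-2))) = -126*(36 + ((11*(1/12) - 36) - 6)) = -126*(36 + ((11/12 - 36) - 6)) = -126*(36 + (-421/12 - 6)) = -126*(36 - 493/12) = -126*(-61/12) = 1281/2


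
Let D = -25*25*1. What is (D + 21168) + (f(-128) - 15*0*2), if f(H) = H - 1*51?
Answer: 20364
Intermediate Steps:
D = -625 (D = -625*1 = -625)
f(H) = -51 + H (f(H) = H - 51 = -51 + H)
(D + 21168) + (f(-128) - 15*0*2) = (-625 + 21168) + ((-51 - 128) - 15*0*2) = 20543 + (-179 + 0*2) = 20543 + (-179 + 0) = 20543 - 179 = 20364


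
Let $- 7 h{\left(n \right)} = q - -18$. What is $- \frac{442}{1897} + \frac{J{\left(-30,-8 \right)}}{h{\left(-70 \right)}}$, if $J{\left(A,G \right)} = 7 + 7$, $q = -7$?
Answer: $- \frac{190768}{20867} \approx -9.1421$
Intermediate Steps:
$J{\left(A,G \right)} = 14$
$h{\left(n \right)} = - \frac{11}{7}$ ($h{\left(n \right)} = - \frac{-7 - -18}{7} = - \frac{-7 + 18}{7} = \left(- \frac{1}{7}\right) 11 = - \frac{11}{7}$)
$- \frac{442}{1897} + \frac{J{\left(-30,-8 \right)}}{h{\left(-70 \right)}} = - \frac{442}{1897} + \frac{14}{- \frac{11}{7}} = \left(-442\right) \frac{1}{1897} + 14 \left(- \frac{7}{11}\right) = - \frac{442}{1897} - \frac{98}{11} = - \frac{190768}{20867}$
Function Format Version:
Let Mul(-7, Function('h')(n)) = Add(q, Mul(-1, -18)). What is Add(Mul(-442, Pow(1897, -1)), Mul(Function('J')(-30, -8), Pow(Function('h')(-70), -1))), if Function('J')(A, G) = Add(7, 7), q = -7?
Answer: Rational(-190768, 20867) ≈ -9.1421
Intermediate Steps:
Function('J')(A, G) = 14
Function('h')(n) = Rational(-11, 7) (Function('h')(n) = Mul(Rational(-1, 7), Add(-7, Mul(-1, -18))) = Mul(Rational(-1, 7), Add(-7, 18)) = Mul(Rational(-1, 7), 11) = Rational(-11, 7))
Add(Mul(-442, Pow(1897, -1)), Mul(Function('J')(-30, -8), Pow(Function('h')(-70), -1))) = Add(Mul(-442, Pow(1897, -1)), Mul(14, Pow(Rational(-11, 7), -1))) = Add(Mul(-442, Rational(1, 1897)), Mul(14, Rational(-7, 11))) = Add(Rational(-442, 1897), Rational(-98, 11)) = Rational(-190768, 20867)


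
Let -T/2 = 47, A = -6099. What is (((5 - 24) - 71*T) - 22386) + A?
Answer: -21830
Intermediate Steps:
T = -94 (T = -2*47 = -94)
(((5 - 24) - 71*T) - 22386) + A = (((5 - 24) - 71*(-94)) - 22386) - 6099 = ((-19 + 6674) - 22386) - 6099 = (6655 - 22386) - 6099 = -15731 - 6099 = -21830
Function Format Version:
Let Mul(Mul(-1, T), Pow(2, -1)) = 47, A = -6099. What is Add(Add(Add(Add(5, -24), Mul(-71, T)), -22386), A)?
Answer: -21830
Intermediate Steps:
T = -94 (T = Mul(-2, 47) = -94)
Add(Add(Add(Add(5, -24), Mul(-71, T)), -22386), A) = Add(Add(Add(Add(5, -24), Mul(-71, -94)), -22386), -6099) = Add(Add(Add(-19, 6674), -22386), -6099) = Add(Add(6655, -22386), -6099) = Add(-15731, -6099) = -21830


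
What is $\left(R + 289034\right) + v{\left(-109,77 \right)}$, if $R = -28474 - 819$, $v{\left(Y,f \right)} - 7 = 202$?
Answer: $259950$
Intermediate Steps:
$v{\left(Y,f \right)} = 209$ ($v{\left(Y,f \right)} = 7 + 202 = 209$)
$R = -29293$
$\left(R + 289034\right) + v{\left(-109,77 \right)} = \left(-29293 + 289034\right) + 209 = 259741 + 209 = 259950$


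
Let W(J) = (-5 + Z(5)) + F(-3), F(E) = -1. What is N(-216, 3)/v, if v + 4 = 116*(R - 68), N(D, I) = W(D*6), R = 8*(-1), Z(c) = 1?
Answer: 1/1764 ≈ 0.00056689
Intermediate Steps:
R = -8
W(J) = -5 (W(J) = (-5 + 1) - 1 = -4 - 1 = -5)
N(D, I) = -5
v = -8820 (v = -4 + 116*(-8 - 68) = -4 + 116*(-76) = -4 - 8816 = -8820)
N(-216, 3)/v = -5/(-8820) = -5*(-1/8820) = 1/1764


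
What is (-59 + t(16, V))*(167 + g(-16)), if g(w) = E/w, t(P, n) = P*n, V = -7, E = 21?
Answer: -453321/16 ≈ -28333.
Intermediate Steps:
g(w) = 21/w
(-59 + t(16, V))*(167 + g(-16)) = (-59 + 16*(-7))*(167 + 21/(-16)) = (-59 - 112)*(167 + 21*(-1/16)) = -171*(167 - 21/16) = -171*2651/16 = -453321/16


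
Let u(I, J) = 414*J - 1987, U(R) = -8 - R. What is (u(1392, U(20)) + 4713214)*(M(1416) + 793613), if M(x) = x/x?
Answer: 3729696130890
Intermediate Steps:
u(I, J) = -1987 + 414*J
M(x) = 1
(u(1392, U(20)) + 4713214)*(M(1416) + 793613) = ((-1987 + 414*(-8 - 1*20)) + 4713214)*(1 + 793613) = ((-1987 + 414*(-8 - 20)) + 4713214)*793614 = ((-1987 + 414*(-28)) + 4713214)*793614 = ((-1987 - 11592) + 4713214)*793614 = (-13579 + 4713214)*793614 = 4699635*793614 = 3729696130890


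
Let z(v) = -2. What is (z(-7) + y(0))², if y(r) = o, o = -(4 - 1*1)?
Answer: 25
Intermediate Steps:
o = -3 (o = -(4 - 1) = -1*3 = -3)
y(r) = -3
(z(-7) + y(0))² = (-2 - 3)² = (-5)² = 25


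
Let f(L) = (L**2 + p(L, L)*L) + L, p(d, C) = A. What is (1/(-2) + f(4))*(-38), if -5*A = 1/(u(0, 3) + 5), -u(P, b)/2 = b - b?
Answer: -18373/25 ≈ -734.92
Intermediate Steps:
u(P, b) = 0 (u(P, b) = -2*(b - b) = -2*0 = 0)
A = -1/25 (A = -1/(5*(0 + 5)) = -1/5/5 = -1/5*1/5 = -1/25 ≈ -0.040000)
p(d, C) = -1/25
f(L) = L**2 + 24*L/25 (f(L) = (L**2 - L/25) + L = L**2 + 24*L/25)
(1/(-2) + f(4))*(-38) = (1/(-2) + (1/25)*4*(24 + 25*4))*(-38) = (1*(-1/2) + (1/25)*4*(24 + 100))*(-38) = (-1/2 + (1/25)*4*124)*(-38) = (-1/2 + 496/25)*(-38) = (967/50)*(-38) = -18373/25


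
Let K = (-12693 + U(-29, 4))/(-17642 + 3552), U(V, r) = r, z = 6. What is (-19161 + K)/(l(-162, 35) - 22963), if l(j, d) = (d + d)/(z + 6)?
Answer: 809897403/970399435 ≈ 0.83460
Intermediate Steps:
l(j, d) = d/6 (l(j, d) = (d + d)/(6 + 6) = (2*d)/12 = (2*d)*(1/12) = d/6)
K = 12689/14090 (K = (-12693 + 4)/(-17642 + 3552) = -12689/(-14090) = -12689*(-1/14090) = 12689/14090 ≈ 0.90057)
(-19161 + K)/(l(-162, 35) - 22963) = (-19161 + 12689/14090)/((⅙)*35 - 22963) = -269965801/(14090*(35/6 - 22963)) = -269965801/(14090*(-137743/6)) = -269965801/14090*(-6/137743) = 809897403/970399435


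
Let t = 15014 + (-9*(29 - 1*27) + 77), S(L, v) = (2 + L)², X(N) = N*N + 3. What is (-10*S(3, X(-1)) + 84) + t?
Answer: 14907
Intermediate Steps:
X(N) = 3 + N² (X(N) = N² + 3 = 3 + N²)
t = 15073 (t = 15014 + (-9*(29 - 27) + 77) = 15014 + (-9*2 + 77) = 15014 + (-18 + 77) = 15014 + 59 = 15073)
(-10*S(3, X(-1)) + 84) + t = (-10*(2 + 3)² + 84) + 15073 = (-10*5² + 84) + 15073 = (-10*25 + 84) + 15073 = (-250 + 84) + 15073 = -166 + 15073 = 14907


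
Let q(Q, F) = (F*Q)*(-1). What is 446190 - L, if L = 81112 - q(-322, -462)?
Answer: 216314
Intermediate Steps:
q(Q, F) = -F*Q
L = 229876 (L = 81112 - (-1)*(-462)*(-322) = 81112 - 1*(-148764) = 81112 + 148764 = 229876)
446190 - L = 446190 - 1*229876 = 446190 - 229876 = 216314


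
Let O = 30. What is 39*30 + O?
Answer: 1200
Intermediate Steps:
39*30 + O = 39*30 + 30 = 1170 + 30 = 1200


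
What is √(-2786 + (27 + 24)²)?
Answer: I*√185 ≈ 13.601*I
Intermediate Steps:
√(-2786 + (27 + 24)²) = √(-2786 + 51²) = √(-2786 + 2601) = √(-185) = I*√185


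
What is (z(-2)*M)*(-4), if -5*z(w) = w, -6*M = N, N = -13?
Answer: -52/15 ≈ -3.4667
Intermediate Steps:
M = 13/6 (M = -⅙*(-13) = 13/6 ≈ 2.1667)
z(w) = -w/5
(z(-2)*M)*(-4) = (-⅕*(-2)*(13/6))*(-4) = ((⅖)*(13/6))*(-4) = (13/15)*(-4) = -52/15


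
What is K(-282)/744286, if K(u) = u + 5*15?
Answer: -207/744286 ≈ -0.00027812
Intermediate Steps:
K(u) = 75 + u (K(u) = u + 75 = 75 + u)
K(-282)/744286 = (75 - 282)/744286 = -207*1/744286 = -207/744286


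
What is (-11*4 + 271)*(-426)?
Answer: -96702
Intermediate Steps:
(-11*4 + 271)*(-426) = (-44 + 271)*(-426) = 227*(-426) = -96702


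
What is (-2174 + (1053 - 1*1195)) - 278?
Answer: -2594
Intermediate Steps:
(-2174 + (1053 - 1*1195)) - 278 = (-2174 + (1053 - 1195)) - 278 = (-2174 - 142) - 278 = -2316 - 278 = -2594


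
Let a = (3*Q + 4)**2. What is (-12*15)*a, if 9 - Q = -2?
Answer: -246420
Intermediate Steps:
Q = 11 (Q = 9 - 1*(-2) = 9 + 2 = 11)
a = 1369 (a = (3*11 + 4)**2 = (33 + 4)**2 = 37**2 = 1369)
(-12*15)*a = -12*15*1369 = -180*1369 = -246420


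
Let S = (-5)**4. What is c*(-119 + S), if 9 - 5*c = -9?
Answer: 9108/5 ≈ 1821.6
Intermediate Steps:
c = 18/5 (c = 9/5 - 1/5*(-9) = 9/5 + 9/5 = 18/5 ≈ 3.6000)
S = 625
c*(-119 + S) = 18*(-119 + 625)/5 = (18/5)*506 = 9108/5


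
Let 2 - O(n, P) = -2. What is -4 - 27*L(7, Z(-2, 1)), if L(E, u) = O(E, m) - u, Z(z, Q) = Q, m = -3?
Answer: -85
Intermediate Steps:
O(n, P) = 4 (O(n, P) = 2 - 1*(-2) = 2 + 2 = 4)
L(E, u) = 4 - u
-4 - 27*L(7, Z(-2, 1)) = -4 - 27*(4 - 1*1) = -4 - 27*(4 - 1) = -4 - 27*3 = -4 - 81 = -85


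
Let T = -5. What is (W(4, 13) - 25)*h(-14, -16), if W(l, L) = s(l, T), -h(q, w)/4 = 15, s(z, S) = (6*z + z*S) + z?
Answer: 1020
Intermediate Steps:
s(z, S) = 7*z + S*z (s(z, S) = (6*z + S*z) + z = 7*z + S*z)
h(q, w) = -60 (h(q, w) = -4*15 = -60)
W(l, L) = 2*l (W(l, L) = l*(7 - 5) = l*2 = 2*l)
(W(4, 13) - 25)*h(-14, -16) = (2*4 - 25)*(-60) = (8 - 25)*(-60) = -17*(-60) = 1020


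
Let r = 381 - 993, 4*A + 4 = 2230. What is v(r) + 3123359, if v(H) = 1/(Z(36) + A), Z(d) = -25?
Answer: 3320130619/1063 ≈ 3.1234e+6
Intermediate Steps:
A = 1113/2 (A = -1 + (1/4)*2230 = -1 + 1115/2 = 1113/2 ≈ 556.50)
r = -612
v(H) = 2/1063 (v(H) = 1/(-25 + 1113/2) = 1/(1063/2) = 2/1063)
v(r) + 3123359 = 2/1063 + 3123359 = 3320130619/1063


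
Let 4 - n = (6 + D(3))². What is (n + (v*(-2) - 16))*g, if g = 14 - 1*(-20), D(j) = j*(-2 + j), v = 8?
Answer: -3706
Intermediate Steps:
g = 34 (g = 14 + 20 = 34)
n = -77 (n = 4 - (6 + 3*(-2 + 3))² = 4 - (6 + 3*1)² = 4 - (6 + 3)² = 4 - 1*9² = 4 - 1*81 = 4 - 81 = -77)
(n + (v*(-2) - 16))*g = (-77 + (8*(-2) - 16))*34 = (-77 + (-16 - 16))*34 = (-77 - 32)*34 = -109*34 = -3706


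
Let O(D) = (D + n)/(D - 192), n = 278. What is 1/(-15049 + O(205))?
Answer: -13/195154 ≈ -6.6614e-5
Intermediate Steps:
O(D) = (278 + D)/(-192 + D) (O(D) = (D + 278)/(D - 192) = (278 + D)/(-192 + D))
1/(-15049 + O(205)) = 1/(-15049 + (278 + 205)/(-192 + 205)) = 1/(-15049 + 483/13) = 1/(-195154/13) = -13/195154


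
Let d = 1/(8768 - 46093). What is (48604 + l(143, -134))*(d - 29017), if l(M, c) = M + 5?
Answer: -52801318011552/37325 ≈ -1.4146e+9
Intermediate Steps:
l(M, c) = 5 + M
d = -1/37325 (d = 1/(-37325) = -1/37325 ≈ -2.6792e-5)
(48604 + l(143, -134))*(d - 29017) = (48604 + (5 + 143))*(-1/37325 - 29017) = (48604 + 148)*(-1083059526/37325) = 48752*(-1083059526/37325) = -52801318011552/37325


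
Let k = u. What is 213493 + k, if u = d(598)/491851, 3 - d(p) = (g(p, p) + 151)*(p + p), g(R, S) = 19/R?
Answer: 105006564912/491851 ≈ 2.1349e+5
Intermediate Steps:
d(p) = 3 - 2*p*(151 + 19/p) (d(p) = 3 - (19/p + 151)*(p + p) = 3 - (151 + 19/p)*2*p = 3 - 2*p*(151 + 19/p))
u = -180631/491851 (u = (-35 - 302*598)/491851 = (-35 - 180596)*(1/491851) = -180631*1/491851 = -180631/491851 ≈ -0.36725)
k = -180631/491851 ≈ -0.36725
213493 + k = 213493 - 180631/491851 = 105006564912/491851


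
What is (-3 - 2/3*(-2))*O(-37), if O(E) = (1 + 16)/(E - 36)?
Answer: 85/219 ≈ 0.38813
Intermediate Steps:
O(E) = 17/(-36 + E)
(-3 - 2/3*(-2))*O(-37) = (-3 - 2/3*(-2))*(17/(-36 - 37)) = (-3 - 2*⅓*(-2))*(17/(-73)) = (-3 - ⅔*(-2))*(17*(-1/73)) = (-3 + 4/3)*(-17/73) = -5/3*(-17/73) = 85/219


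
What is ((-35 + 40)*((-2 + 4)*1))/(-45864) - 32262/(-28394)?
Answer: 369845107/325565604 ≈ 1.1360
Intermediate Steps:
((-35 + 40)*((-2 + 4)*1))/(-45864) - 32262/(-28394) = (5*(2*1))*(-1/45864) - 32262*(-1/28394) = (5*2)*(-1/45864) + 16131/14197 = 10*(-1/45864) + 16131/14197 = -5/22932 + 16131/14197 = 369845107/325565604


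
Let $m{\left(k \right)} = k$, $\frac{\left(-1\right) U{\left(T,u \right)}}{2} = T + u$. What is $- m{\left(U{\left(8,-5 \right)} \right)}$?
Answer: $6$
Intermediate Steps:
$U{\left(T,u \right)} = - 2 T - 2 u$ ($U{\left(T,u \right)} = - 2 \left(T + u\right) = - 2 T - 2 u$)
$- m{\left(U{\left(8,-5 \right)} \right)} = - (\left(-2\right) 8 - -10) = - (-16 + 10) = \left(-1\right) \left(-6\right) = 6$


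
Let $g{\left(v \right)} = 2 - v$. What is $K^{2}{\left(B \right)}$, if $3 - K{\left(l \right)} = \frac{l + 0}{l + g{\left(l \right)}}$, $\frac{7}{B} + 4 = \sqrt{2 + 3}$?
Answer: $\frac{9081}{484} + \frac{329 \sqrt{5}}{121} \approx 24.842$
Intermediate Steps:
$B = \frac{7}{-4 + \sqrt{5}}$ ($B = \frac{7}{-4 + \sqrt{2 + 3}} = \frac{7}{-4 + \sqrt{5}} \approx -3.9684$)
$K{\left(l \right)} = 3 - \frac{l}{2}$ ($K{\left(l \right)} = 3 - \frac{l + 0}{l - \left(-2 + l\right)} = 3 - \frac{l}{2}$)
$K^{2}{\left(B \right)} = \left(3 - \frac{- \frac{28}{11} - \frac{7 \sqrt{5}}{11}}{2}\right)^{2} = \left(3 + \left(\frac{14}{11} + \frac{7 \sqrt{5}}{22}\right)\right)^{2} = \left(\frac{47}{11} + \frac{7 \sqrt{5}}{22}\right)^{2}$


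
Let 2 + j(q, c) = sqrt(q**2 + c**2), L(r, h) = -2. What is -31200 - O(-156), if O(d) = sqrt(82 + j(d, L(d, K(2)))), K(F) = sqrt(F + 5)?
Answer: -31200 - sqrt(80 + 2*sqrt(6085)) ≈ -31215.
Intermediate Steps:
K(F) = sqrt(5 + F)
j(q, c) = -2 + sqrt(c**2 + q**2) (j(q, c) = -2 + sqrt(q**2 + c**2) = -2 + sqrt(c**2 + q**2))
O(d) = sqrt(80 + sqrt(4 + d**2)) (O(d) = sqrt(82 + (-2 + sqrt((-2)**2 + d**2))) = sqrt(82 + (-2 + sqrt(4 + d**2))) = sqrt(80 + sqrt(4 + d**2)))
-31200 - O(-156) = -31200 - sqrt(80 + sqrt(4 + (-156)**2)) = -31200 - sqrt(80 + sqrt(4 + 24336)) = -31200 - sqrt(80 + sqrt(24340)) = -31200 - sqrt(80 + 2*sqrt(6085))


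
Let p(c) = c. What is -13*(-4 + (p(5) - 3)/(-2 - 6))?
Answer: 221/4 ≈ 55.250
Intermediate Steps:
-13*(-4 + (p(5) - 3)/(-2 - 6)) = -13*(-4 + (5 - 3)/(-2 - 6)) = -13*(-4 + 2/(-8)) = -13*(-4 + 2*(-⅛)) = -13*(-4 - ¼) = -13*(-17/4) = 221/4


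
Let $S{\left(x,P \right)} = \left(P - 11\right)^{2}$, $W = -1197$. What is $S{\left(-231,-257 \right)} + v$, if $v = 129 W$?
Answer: $-82589$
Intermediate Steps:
$S{\left(x,P \right)} = \left(-11 + P\right)^{2}$
$v = -154413$ ($v = 129 \left(-1197\right) = -154413$)
$S{\left(-231,-257 \right)} + v = \left(-11 - 257\right)^{2} - 154413 = \left(-268\right)^{2} - 154413 = 71824 - 154413 = -82589$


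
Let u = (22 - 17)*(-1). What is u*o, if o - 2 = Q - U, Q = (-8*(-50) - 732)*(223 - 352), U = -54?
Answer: -214420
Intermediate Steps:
u = -5 (u = 5*(-1) = -5)
Q = 42828 (Q = (400 - 732)*(-129) = -332*(-129) = 42828)
o = 42884 (o = 2 + (42828 - 1*(-54)) = 2 + (42828 + 54) = 2 + 42882 = 42884)
u*o = -5*42884 = -214420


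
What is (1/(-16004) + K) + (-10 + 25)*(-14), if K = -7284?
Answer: -119933977/16004 ≈ -7494.0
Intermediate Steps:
(1/(-16004) + K) + (-10 + 25)*(-14) = (1/(-16004) - 7284) + (-10 + 25)*(-14) = (-1/16004 - 7284) + 15*(-14) = -116573137/16004 - 210 = -119933977/16004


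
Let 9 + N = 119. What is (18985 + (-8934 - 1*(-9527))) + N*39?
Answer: 23868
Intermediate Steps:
N = 110 (N = -9 + 119 = 110)
(18985 + (-8934 - 1*(-9527))) + N*39 = (18985 + (-8934 - 1*(-9527))) + 110*39 = (18985 + (-8934 + 9527)) + 4290 = (18985 + 593) + 4290 = 19578 + 4290 = 23868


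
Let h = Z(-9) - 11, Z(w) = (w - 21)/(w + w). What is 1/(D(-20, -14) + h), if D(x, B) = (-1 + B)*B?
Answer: 3/602 ≈ 0.0049834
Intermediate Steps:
Z(w) = (-21 + w)/(2*w) (Z(w) = (-21 + w)/((2*w)) = (-21 + w)*(1/(2*w)) = (-21 + w)/(2*w))
D(x, B) = B*(-1 + B)
h = -28/3 (h = (½)*(-21 - 9)/(-9) - 11 = (½)*(-⅑)*(-30) - 11 = 5/3 - 11 = -28/3 ≈ -9.3333)
1/(D(-20, -14) + h) = 1/(-14*(-1 - 14) - 28/3) = 1/(-14*(-15) - 28/3) = 1/(210 - 28/3) = 1/(602/3) = 3/602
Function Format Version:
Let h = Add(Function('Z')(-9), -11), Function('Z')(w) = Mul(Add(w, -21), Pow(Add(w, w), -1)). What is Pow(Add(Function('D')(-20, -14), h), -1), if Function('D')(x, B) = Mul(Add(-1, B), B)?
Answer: Rational(3, 602) ≈ 0.0049834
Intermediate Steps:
Function('Z')(w) = Mul(Rational(1, 2), Pow(w, -1), Add(-21, w)) (Function('Z')(w) = Mul(Add(-21, w), Pow(Mul(2, w), -1)) = Mul(Add(-21, w), Mul(Rational(1, 2), Pow(w, -1))) = Mul(Rational(1, 2), Pow(w, -1), Add(-21, w)))
Function('D')(x, B) = Mul(B, Add(-1, B))
h = Rational(-28, 3) (h = Add(Mul(Rational(1, 2), Pow(-9, -1), Add(-21, -9)), -11) = Add(Mul(Rational(1, 2), Rational(-1, 9), -30), -11) = Add(Rational(5, 3), -11) = Rational(-28, 3) ≈ -9.3333)
Pow(Add(Function('D')(-20, -14), h), -1) = Pow(Add(Mul(-14, Add(-1, -14)), Rational(-28, 3)), -1) = Pow(Add(Mul(-14, -15), Rational(-28, 3)), -1) = Pow(Add(210, Rational(-28, 3)), -1) = Pow(Rational(602, 3), -1) = Rational(3, 602)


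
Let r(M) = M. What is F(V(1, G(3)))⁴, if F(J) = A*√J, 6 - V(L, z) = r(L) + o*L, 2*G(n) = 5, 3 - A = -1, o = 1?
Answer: 4096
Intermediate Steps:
A = 4 (A = 3 - 1*(-1) = 3 + 1 = 4)
G(n) = 5/2 (G(n) = (½)*5 = 5/2)
V(L, z) = 6 - 2*L (V(L, z) = 6 - (L + 1*L) = 6 - (L + L) = 6 - 2*L)
F(J) = 4*√J
F(V(1, G(3)))⁴ = (4*√(6 - 2*1))⁴ = (4*√(6 - 2))⁴ = (4*√4)⁴ = (4*2)⁴ = 8⁴ = 4096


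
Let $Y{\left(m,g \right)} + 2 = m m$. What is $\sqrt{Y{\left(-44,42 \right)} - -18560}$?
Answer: $\sqrt{20494} \approx 143.16$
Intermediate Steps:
$Y{\left(m,g \right)} = -2 + m^{2}$ ($Y{\left(m,g \right)} = -2 + m m = -2 + m^{2}$)
$\sqrt{Y{\left(-44,42 \right)} - -18560} = \sqrt{\left(-2 + \left(-44\right)^{2}\right) - -18560} = \sqrt{\left(-2 + 1936\right) + 18560} = \sqrt{1934 + 18560} = \sqrt{20494}$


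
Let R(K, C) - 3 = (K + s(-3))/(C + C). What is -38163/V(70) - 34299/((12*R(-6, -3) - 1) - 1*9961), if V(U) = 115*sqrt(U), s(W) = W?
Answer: 34299/9908 - 38163*sqrt(70)/8050 ≈ -36.202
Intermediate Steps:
R(K, C) = 3 + (-3 + K)/(2*C) (R(K, C) = 3 + (K - 3)/(C + C) = 3 + (-3 + K)/((2*C)) = 3 + (-3 + K)*(1/(2*C)) = 3 + (-3 + K)/(2*C))
-38163/V(70) - 34299/((12*R(-6, -3) - 1) - 1*9961) = -38163*sqrt(70)/8050 - 34299/((12*((1/2)*(-3 - 6 + 6*(-3))/(-3)) - 1) - 1*9961) = -38163*sqrt(70)/8050 - 34299/((12*((1/2)*(-1/3)*(-3 - 6 - 18)) - 1) - 9961) = -38163*sqrt(70)/8050 - 34299/((12*((1/2)*(-1/3)*(-27)) - 1) - 9961) = -38163*sqrt(70)/8050 - 34299/((12*(9/2) - 1) - 9961) = -38163*sqrt(70)/8050 - 34299/((54 - 1) - 9961) = -38163*sqrt(70)/8050 - 34299/(53 - 9961) = -38163*sqrt(70)/8050 - 34299/(-9908) = -38163*sqrt(70)/8050 - 34299*(-1/9908) = -38163*sqrt(70)/8050 + 34299/9908 = 34299/9908 - 38163*sqrt(70)/8050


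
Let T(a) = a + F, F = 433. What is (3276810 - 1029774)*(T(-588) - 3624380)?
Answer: -8144460628260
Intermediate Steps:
T(a) = 433 + a (T(a) = a + 433 = 433 + a)
(3276810 - 1029774)*(T(-588) - 3624380) = (3276810 - 1029774)*((433 - 588) - 3624380) = 2247036*(-155 - 3624380) = 2247036*(-3624535) = -8144460628260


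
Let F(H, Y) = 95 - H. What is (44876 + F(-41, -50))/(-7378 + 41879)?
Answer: 45012/34501 ≈ 1.3047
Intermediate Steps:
(44876 + F(-41, -50))/(-7378 + 41879) = (44876 + (95 - 1*(-41)))/(-7378 + 41879) = (44876 + (95 + 41))/34501 = (44876 + 136)*(1/34501) = 45012*(1/34501) = 45012/34501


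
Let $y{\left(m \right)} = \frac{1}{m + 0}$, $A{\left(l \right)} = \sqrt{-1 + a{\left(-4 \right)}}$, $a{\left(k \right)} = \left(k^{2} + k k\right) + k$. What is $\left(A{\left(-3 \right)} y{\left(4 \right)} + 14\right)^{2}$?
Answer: $\frac{3163}{16} + 21 \sqrt{3} \approx 234.06$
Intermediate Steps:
$a{\left(k \right)} = k + 2 k^{2}$ ($a{\left(k \right)} = \left(k^{2} + k^{2}\right) + k = 2 k^{2} + k = k + 2 k^{2}$)
$A{\left(l \right)} = 3 \sqrt{3}$ ($A{\left(l \right)} = \sqrt{-1 - 4 \left(1 + 2 \left(-4\right)\right)} = \sqrt{-1 - 4 \left(1 - 8\right)} = \sqrt{-1 - -28} = \sqrt{-1 + 28} = \sqrt{27} = 3 \sqrt{3}$)
$y{\left(m \right)} = \frac{1}{m}$
$\left(A{\left(-3 \right)} y{\left(4 \right)} + 14\right)^{2} = \left(\frac{3 \sqrt{3}}{4} + 14\right)^{2} = \left(14 + \frac{3 \sqrt{3}}{4}\right)^{2}$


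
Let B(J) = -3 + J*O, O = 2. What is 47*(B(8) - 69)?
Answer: -2632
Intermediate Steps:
B(J) = -3 + 2*J (B(J) = -3 + J*2 = -3 + 2*J)
47*(B(8) - 69) = 47*((-3 + 2*8) - 69) = 47*((-3 + 16) - 69) = 47*(13 - 69) = 47*(-56) = -2632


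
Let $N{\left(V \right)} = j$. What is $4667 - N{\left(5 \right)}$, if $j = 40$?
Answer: $4627$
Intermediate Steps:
$N{\left(V \right)} = 40$
$4667 - N{\left(5 \right)} = 4667 - 40 = 4627$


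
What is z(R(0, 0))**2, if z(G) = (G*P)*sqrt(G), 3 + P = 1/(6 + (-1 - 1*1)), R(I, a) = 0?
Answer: 0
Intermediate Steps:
P = -11/4 (P = -3 + 1/(6 + (-1 - 1*1)) = -3 + 1/(6 + (-1 - 1)) = -3 + 1/(6 - 2) = -3 + 1/4 = -11/4 ≈ -2.7500)
z(G) = -11*G**(3/2)/4 (z(G) = (G*(-11/4))*sqrt(G) = (-11*G/4)*sqrt(G) = -11*G**(3/2)/4)
z(R(0, 0))**2 = (-11*0**(3/2)/4)**2 = (-11/4*0)**2 = 0**2 = 0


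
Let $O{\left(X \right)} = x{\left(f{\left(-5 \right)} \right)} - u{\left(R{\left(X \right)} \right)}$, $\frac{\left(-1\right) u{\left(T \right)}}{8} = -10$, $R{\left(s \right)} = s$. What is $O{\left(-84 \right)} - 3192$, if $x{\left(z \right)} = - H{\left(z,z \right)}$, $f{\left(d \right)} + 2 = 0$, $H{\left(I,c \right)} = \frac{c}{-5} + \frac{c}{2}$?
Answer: $- \frac{16357}{5} \approx -3271.4$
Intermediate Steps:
$H{\left(I,c \right)} = \frac{3 c}{10}$ ($H{\left(I,c \right)} = c \left(- \frac{1}{5}\right) + c \frac{1}{2} = - \frac{c}{5} + \frac{c}{2} = \frac{3 c}{10}$)
$f{\left(d \right)} = -2$ ($f{\left(d \right)} = -2 + 0 = -2$)
$u{\left(T \right)} = 80$ ($u{\left(T \right)} = \left(-8\right) \left(-10\right) = 80$)
$x{\left(z \right)} = - \frac{3 z}{10}$
$O{\left(X \right)} = - \frac{397}{5}$ ($O{\left(X \right)} = \left(- \frac{3}{10}\right) \left(-2\right) - 80 = \frac{3}{5} - 80 = - \frac{397}{5}$)
$O{\left(-84 \right)} - 3192 = - \frac{397}{5} - 3192 = - \frac{16357}{5}$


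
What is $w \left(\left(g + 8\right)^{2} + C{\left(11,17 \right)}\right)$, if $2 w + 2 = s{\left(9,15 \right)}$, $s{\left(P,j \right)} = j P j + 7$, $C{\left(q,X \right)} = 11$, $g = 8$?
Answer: $271005$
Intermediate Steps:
$s{\left(P,j \right)} = 7 + P j^{2}$ ($s{\left(P,j \right)} = P j j + 7 = P j^{2} + 7 = 7 + P j^{2}$)
$w = 1015$ ($w = -1 + \frac{7 + 9 \cdot 15^{2}}{2} = -1 + \frac{7 + 9 \cdot 225}{2} = -1 + \frac{7 + 2025}{2} = -1 + \frac{1}{2} \cdot 2032 = -1 + 1016 = 1015$)
$w \left(\left(g + 8\right)^{2} + C{\left(11,17 \right)}\right) = 1015 \left(\left(8 + 8\right)^{2} + 11\right) = 1015 \left(16^{2} + 11\right) = 1015 \left(256 + 11\right) = 1015 \cdot 267 = 271005$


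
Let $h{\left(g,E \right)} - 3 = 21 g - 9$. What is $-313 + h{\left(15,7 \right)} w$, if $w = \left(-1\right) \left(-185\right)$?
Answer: $56852$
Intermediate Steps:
$w = 185$
$h{\left(g,E \right)} = -6 + 21 g$ ($h{\left(g,E \right)} = 3 + \left(21 g - 9\right) = 3 + \left(-9 + 21 g\right) = -6 + 21 g$)
$-313 + h{\left(15,7 \right)} w = -313 + \left(-6 + 21 \cdot 15\right) 185 = -313 + \left(-6 + 315\right) 185 = -313 + 309 \cdot 185 = -313 + 57165 = 56852$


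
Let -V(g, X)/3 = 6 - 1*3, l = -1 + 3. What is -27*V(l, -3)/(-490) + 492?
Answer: 240837/490 ≈ 491.50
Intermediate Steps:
l = 2
V(g, X) = -9 (V(g, X) = -3*(6 - 1*3) = -3*(6 - 3) = -3*3 = -9)
-27*V(l, -3)/(-490) + 492 = -27*(-9)/(-490) + 492 = 243*(-1/490) + 492 = -243/490 + 492 = 240837/490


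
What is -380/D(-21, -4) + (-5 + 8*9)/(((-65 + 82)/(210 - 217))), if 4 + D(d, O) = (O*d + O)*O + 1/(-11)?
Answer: -320185/12121 ≈ -26.416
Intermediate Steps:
D(d, O) = -45/11 + O*(O + O*d) (D(d, O) = -4 + ((O*d + O)*O + 1/(-11)) = -4 + ((O + O*d)*O - 1/11) = -4 + (O*(O + O*d) - 1/11) = -4 + (-1/11 + O*(O + O*d)) = -45/11 + O*(O + O*d))
-380/D(-21, -4) + (-5 + 8*9)/(((-65 + 82)/(210 - 217))) = -380/(-45/11 + (-4)² - 21*(-4)²) + (-5 + 8*9)/(((-65 + 82)/(210 - 217))) = -380/(-45/11 + 16 - 21*16) + (-5 + 72)/((17/(-7))) = -380/(-45/11 + 16 - 336) + 67/((17*(-⅐))) = -380/(-3565/11) + 67/(-17/7) = -380*(-11/3565) + 67*(-7/17) = 836/713 - 469/17 = -320185/12121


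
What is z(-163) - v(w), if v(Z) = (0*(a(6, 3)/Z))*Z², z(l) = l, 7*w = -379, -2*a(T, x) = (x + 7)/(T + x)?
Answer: -163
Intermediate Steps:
a(T, x) = -(7 + x)/(2*(T + x)) (a(T, x) = -(x + 7)/(2*(T + x)) = -(7 + x)/(2*(T + x)))
w = -379/7 (w = (⅐)*(-379) = -379/7 ≈ -54.143)
v(Z) = 0 (v(Z) = (0*(((-7 - 1*3)/(2*(6 + 3)))/Z))*Z² = (0*(((½)*(-7 - 3)/9)/Z))*Z² = (0*(((½)*(⅑)*(-10))/Z))*Z² = (0*(-5/(9*Z)))*Z² = 0*Z² = 0)
z(-163) - v(w) = -163 - 1*0 = -163 + 0 = -163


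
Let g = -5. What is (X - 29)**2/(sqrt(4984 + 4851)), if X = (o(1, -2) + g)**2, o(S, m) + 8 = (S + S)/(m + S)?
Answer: 5488*sqrt(9835)/1405 ≈ 387.37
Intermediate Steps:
o(S, m) = -8 + 2*S/(S + m) (o(S, m) = -8 + (S + S)/(m + S) = -8 + (2*S)/(S + m) = -8 + 2*S/(S + m))
X = 225 (X = (2*(-4*(-2) - 3*1)/(1 - 2) - 5)**2 = (2*(8 - 3)/(-1) - 5)**2 = (2*(-1)*5 - 5)**2 = (-10 - 5)**2 = (-15)**2 = 225)
(X - 29)**2/(sqrt(4984 + 4851)) = (225 - 29)**2/(sqrt(4984 + 4851)) = 196**2/(sqrt(9835)) = 38416*(sqrt(9835)/9835) = 5488*sqrt(9835)/1405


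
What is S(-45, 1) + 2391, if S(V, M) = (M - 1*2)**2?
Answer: 2392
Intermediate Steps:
S(V, M) = (-2 + M)**2 (S(V, M) = (M - 2)**2 = (-2 + M)**2)
S(-45, 1) + 2391 = (-2 + 1)**2 + 2391 = (-1)**2 + 2391 = 1 + 2391 = 2392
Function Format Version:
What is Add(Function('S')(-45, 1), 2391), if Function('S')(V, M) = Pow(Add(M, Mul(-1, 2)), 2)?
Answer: 2392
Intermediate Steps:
Function('S')(V, M) = Pow(Add(-2, M), 2) (Function('S')(V, M) = Pow(Add(M, -2), 2) = Pow(Add(-2, M), 2))
Add(Function('S')(-45, 1), 2391) = Add(Pow(Add(-2, 1), 2), 2391) = Add(Pow(-1, 2), 2391) = Add(1, 2391) = 2392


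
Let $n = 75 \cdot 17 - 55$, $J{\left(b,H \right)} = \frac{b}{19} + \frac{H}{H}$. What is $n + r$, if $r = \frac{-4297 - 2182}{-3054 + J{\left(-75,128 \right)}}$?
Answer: $\frac{70983141}{58082} \approx 1222.1$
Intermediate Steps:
$J{\left(b,H \right)} = 1 + \frac{b}{19}$ ($J{\left(b,H \right)} = b \frac{1}{19} + 1 = \frac{b}{19} + 1 = 1 + \frac{b}{19}$)
$n = 1220$ ($n = 1275 - 55 = 1220$)
$r = \frac{123101}{58082}$ ($r = \frac{-4297 - 2182}{-3054 + \left(1 + \frac{1}{19} \left(-75\right)\right)} = - \frac{6479}{-3054 + \left(1 - \frac{75}{19}\right)} = - \frac{6479}{-3054 - \frac{56}{19}} = - \frac{6479}{- \frac{58082}{19}} = \left(-6479\right) \left(- \frac{19}{58082}\right) = \frac{123101}{58082} \approx 2.1194$)
$n + r = 1220 + \frac{123101}{58082} = \frac{70983141}{58082}$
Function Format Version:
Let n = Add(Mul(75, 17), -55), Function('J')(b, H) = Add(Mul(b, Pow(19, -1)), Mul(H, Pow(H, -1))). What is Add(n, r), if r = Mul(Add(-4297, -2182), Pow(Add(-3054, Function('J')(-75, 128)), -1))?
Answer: Rational(70983141, 58082) ≈ 1222.1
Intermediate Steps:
Function('J')(b, H) = Add(1, Mul(Rational(1, 19), b)) (Function('J')(b, H) = Add(Mul(b, Rational(1, 19)), 1) = Add(Mul(Rational(1, 19), b), 1) = Add(1, Mul(Rational(1, 19), b)))
n = 1220 (n = Add(1275, -55) = 1220)
r = Rational(123101, 58082) (r = Mul(Add(-4297, -2182), Pow(Add(-3054, Add(1, Mul(Rational(1, 19), -75))), -1)) = Mul(-6479, Pow(Add(-3054, Add(1, Rational(-75, 19))), -1)) = Mul(-6479, Pow(Add(-3054, Rational(-56, 19)), -1)) = Mul(-6479, Pow(Rational(-58082, 19), -1)) = Mul(-6479, Rational(-19, 58082)) = Rational(123101, 58082) ≈ 2.1194)
Add(n, r) = Add(1220, Rational(123101, 58082)) = Rational(70983141, 58082)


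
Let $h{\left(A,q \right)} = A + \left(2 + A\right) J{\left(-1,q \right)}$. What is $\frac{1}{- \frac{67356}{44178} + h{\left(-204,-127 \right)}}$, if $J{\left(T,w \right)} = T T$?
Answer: $- \frac{7363}{3000604} \approx -0.0024538$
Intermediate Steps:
$J{\left(T,w \right)} = T^{2}$
$h{\left(A,q \right)} = 2 + 2 A$ ($h{\left(A,q \right)} = A + \left(2 + A\right) \left(-1\right)^{2} = A + \left(2 + A\right) 1 = A + \left(2 + A\right) = 2 + 2 A$)
$\frac{1}{- \frac{67356}{44178} + h{\left(-204,-127 \right)}} = \frac{1}{- \frac{67356}{44178} + \left(2 + 2 \left(-204\right)\right)} = \frac{1}{\left(-67356\right) \frac{1}{44178} + \left(2 - 408\right)} = \frac{1}{- \frac{11226}{7363} - 406} = \frac{1}{- \frac{3000604}{7363}} = - \frac{7363}{3000604}$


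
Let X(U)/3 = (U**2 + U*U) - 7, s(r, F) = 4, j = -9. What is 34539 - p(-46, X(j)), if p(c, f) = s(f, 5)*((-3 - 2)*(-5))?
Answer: 34439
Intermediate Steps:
X(U) = -21 + 6*U**2 (X(U) = 3*((U**2 + U*U) - 7) = 3*((U**2 + U**2) - 7) = 3*(2*U**2 - 7) = 3*(-7 + 2*U**2) = -21 + 6*U**2)
p(c, f) = 100 (p(c, f) = 4*((-3 - 2)*(-5)) = 4*(-5*(-5)) = 4*25 = 100)
34539 - p(-46, X(j)) = 34539 - 1*100 = 34539 - 100 = 34439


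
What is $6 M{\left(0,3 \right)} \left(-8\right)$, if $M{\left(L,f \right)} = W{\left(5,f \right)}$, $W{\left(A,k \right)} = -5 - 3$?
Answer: $384$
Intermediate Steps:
$W{\left(A,k \right)} = -8$ ($W{\left(A,k \right)} = -5 - 3 = -8$)
$M{\left(L,f \right)} = -8$
$6 M{\left(0,3 \right)} \left(-8\right) = 6 \left(-8\right) \left(-8\right) = \left(-48\right) \left(-8\right) = 384$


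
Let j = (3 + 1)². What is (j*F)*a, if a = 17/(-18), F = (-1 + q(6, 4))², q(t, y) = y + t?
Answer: -1224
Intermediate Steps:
q(t, y) = t + y
F = 81 (F = (-1 + (6 + 4))² = (-1 + 10)² = 9² = 81)
a = -17/18 (a = 17*(-1/18) = -17/18 ≈ -0.94444)
j = 16 (j = 4² = 16)
(j*F)*a = (16*81)*(-17/18) = 1296*(-17/18) = -1224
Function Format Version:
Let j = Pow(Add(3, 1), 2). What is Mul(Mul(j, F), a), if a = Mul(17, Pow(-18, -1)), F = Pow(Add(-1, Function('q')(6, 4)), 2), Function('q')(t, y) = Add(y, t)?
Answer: -1224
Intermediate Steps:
Function('q')(t, y) = Add(t, y)
F = 81 (F = Pow(Add(-1, Add(6, 4)), 2) = Pow(Add(-1, 10), 2) = Pow(9, 2) = 81)
a = Rational(-17, 18) (a = Mul(17, Rational(-1, 18)) = Rational(-17, 18) ≈ -0.94444)
j = 16 (j = Pow(4, 2) = 16)
Mul(Mul(j, F), a) = Mul(Mul(16, 81), Rational(-17, 18)) = Mul(1296, Rational(-17, 18)) = -1224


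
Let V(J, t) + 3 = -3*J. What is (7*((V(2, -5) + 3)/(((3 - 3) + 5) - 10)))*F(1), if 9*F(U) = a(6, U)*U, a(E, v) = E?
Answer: 28/5 ≈ 5.6000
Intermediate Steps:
V(J, t) = -3 - 3*J
F(U) = 2*U/3 (F(U) = (6*U)/9 = 2*U/3)
(7*((V(2, -5) + 3)/(((3 - 3) + 5) - 10)))*F(1) = (7*(((-3 - 3*2) + 3)/(((3 - 3) + 5) - 10)))*((2/3)*1) = (7*(((-3 - 6) + 3)/((0 + 5) - 10)))*(2/3) = (7*((-9 + 3)/(5 - 10)))*(2/3) = (7*(-6/(-5)))*(2/3) = (7*(-6*(-1/5)))*(2/3) = (7*(6/5))*(2/3) = (42/5)*(2/3) = 28/5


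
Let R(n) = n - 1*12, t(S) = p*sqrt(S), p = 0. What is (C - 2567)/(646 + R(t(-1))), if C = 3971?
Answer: 702/317 ≈ 2.2145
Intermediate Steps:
t(S) = 0 (t(S) = 0*sqrt(S) = 0)
R(n) = -12 + n (R(n) = n - 12 = -12 + n)
(C - 2567)/(646 + R(t(-1))) = (3971 - 2567)/(646 + (-12 + 0)) = 1404/(646 - 12) = 1404/634 = 1404*(1/634) = 702/317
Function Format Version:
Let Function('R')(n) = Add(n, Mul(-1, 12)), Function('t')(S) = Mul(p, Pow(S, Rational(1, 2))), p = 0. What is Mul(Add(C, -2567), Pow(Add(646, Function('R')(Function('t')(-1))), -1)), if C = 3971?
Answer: Rational(702, 317) ≈ 2.2145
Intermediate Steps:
Function('t')(S) = 0 (Function('t')(S) = Mul(0, Pow(S, Rational(1, 2))) = 0)
Function('R')(n) = Add(-12, n) (Function('R')(n) = Add(n, -12) = Add(-12, n))
Mul(Add(C, -2567), Pow(Add(646, Function('R')(Function('t')(-1))), -1)) = Mul(Add(3971, -2567), Pow(Add(646, Add(-12, 0)), -1)) = Mul(1404, Pow(Add(646, -12), -1)) = Mul(1404, Pow(634, -1)) = Mul(1404, Rational(1, 634)) = Rational(702, 317)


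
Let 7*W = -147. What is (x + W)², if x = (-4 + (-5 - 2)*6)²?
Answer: 4389025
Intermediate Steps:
W = -21 (W = (⅐)*(-147) = -21)
x = 2116 (x = (-4 - 7*6)² = (-4 - 42)² = (-46)² = 2116)
(x + W)² = (2116 - 21)² = 2095² = 4389025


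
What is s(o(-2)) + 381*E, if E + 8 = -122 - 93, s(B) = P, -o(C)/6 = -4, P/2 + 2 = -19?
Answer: -85005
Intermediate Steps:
P = -42 (P = -4 + 2*(-19) = -4 - 38 = -42)
o(C) = 24 (o(C) = -6*(-4) = 24)
s(B) = -42
E = -223 (E = -8 + (-122 - 93) = -8 - 215 = -223)
s(o(-2)) + 381*E = -42 + 381*(-223) = -42 - 84963 = -85005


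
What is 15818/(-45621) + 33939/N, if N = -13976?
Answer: -1769403487/637599096 ≈ -2.7751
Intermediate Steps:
15818/(-45621) + 33939/N = 15818/(-45621) + 33939/(-13976) = 15818*(-1/45621) + 33939*(-1/13976) = -15818/45621 - 33939/13976 = -1769403487/637599096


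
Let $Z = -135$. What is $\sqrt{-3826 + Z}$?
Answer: $i \sqrt{3961} \approx 62.936 i$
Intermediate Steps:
$\sqrt{-3826 + Z} = \sqrt{-3826 - 135} = \sqrt{-3961} = i \sqrt{3961}$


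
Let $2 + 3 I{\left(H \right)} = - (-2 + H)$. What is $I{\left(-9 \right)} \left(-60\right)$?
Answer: $-180$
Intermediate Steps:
$I{\left(H \right)} = - \frac{H}{3}$ ($I{\left(H \right)} = - \frac{2}{3} + \frac{\left(-1\right) \left(-2 + H\right)}{3} = - \frac{2}{3} + \frac{2 - H}{3} = - \frac{2}{3} - \left(- \frac{2}{3} + \frac{H}{3}\right) = - \frac{H}{3}$)
$I{\left(-9 \right)} \left(-60\right) = \left(- \frac{1}{3}\right) \left(-9\right) \left(-60\right) = 3 \left(-60\right) = -180$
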